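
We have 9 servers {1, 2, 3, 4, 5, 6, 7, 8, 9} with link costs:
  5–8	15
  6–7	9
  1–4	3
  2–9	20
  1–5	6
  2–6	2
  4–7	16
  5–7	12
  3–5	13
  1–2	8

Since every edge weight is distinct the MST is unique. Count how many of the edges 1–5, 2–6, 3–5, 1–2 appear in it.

Kruskal: consider edges lightest-first.
2–6 (2): add — endpoints in different components.
1–4 (3): add — endpoints in different components.
1–5 (6): add — endpoints in different components.
1–2 (8): add — endpoints in different components.
6–7 (9): add — endpoints in different components.
5–7 (12): skip — 5 and 7 already connected.
3–5 (13): add — endpoints in different components.
5–8 (15): add — endpoints in different components.
4–7 (16): skip — 4 and 7 already connected.
2–9 (20): add — endpoints in different components.
MST edge set: {2–6, 1–4, 1–5, 1–2, 6–7, 3–5, 5–8, 2–9}.
Of the listed edges, {1–5, 2–6, 3–5, 1–2} are in the MST → 4.

4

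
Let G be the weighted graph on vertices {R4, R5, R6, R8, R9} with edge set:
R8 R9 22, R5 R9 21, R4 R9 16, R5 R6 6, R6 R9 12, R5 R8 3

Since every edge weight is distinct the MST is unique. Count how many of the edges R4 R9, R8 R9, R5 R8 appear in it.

Sort edges by weight, then run Kruskal:
R5 R8 (3): add. Components now {R4} {R5,R8} {R9} {R6}
R5 R6 (6): add. Components now {R4} {R5,R6,R8} {R9}
R6 R9 (12): add. Components now {R4} {R5,R6,R8,R9}
R4 R9 (16): add. Components now {R4,R5,R6,R8,R9}
MST edge set: {R5 R8, R5 R6, R6 R9, R4 R9}.
Of the listed edges, {R4 R9, R5 R8} are in the MST → 2.

2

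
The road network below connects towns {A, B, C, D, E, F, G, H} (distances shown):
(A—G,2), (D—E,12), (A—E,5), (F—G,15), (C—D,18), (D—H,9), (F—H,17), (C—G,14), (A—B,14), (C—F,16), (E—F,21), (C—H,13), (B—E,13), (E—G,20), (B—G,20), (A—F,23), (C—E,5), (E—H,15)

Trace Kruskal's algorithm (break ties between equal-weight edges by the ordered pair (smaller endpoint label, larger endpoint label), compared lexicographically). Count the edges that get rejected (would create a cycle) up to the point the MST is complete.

4

Kruskal's algorithm — process edges by increasing weight (ties by edge label):
A—G (2): add — endpoints in different components.
A—E (5): add — endpoints in different components.
C—E (5): add — endpoints in different components.
D—H (9): add — endpoints in different components.
D—E (12): add — endpoints in different components.
B—E (13): add — endpoints in different components.
C—H (13): skip — C and H already connected.
A—B (14): skip — A and B already connected.
C—G (14): skip — C and G already connected.
E—H (15): skip — E and H already connected.
F—G (15): add — endpoints in different components.
Edges rejected before the tree was complete: 4.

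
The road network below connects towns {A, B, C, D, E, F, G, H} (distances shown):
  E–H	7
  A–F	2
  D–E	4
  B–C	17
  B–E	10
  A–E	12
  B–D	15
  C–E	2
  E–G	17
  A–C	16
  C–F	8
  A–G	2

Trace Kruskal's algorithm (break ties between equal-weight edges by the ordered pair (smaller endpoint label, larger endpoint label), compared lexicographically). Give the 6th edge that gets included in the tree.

Kruskal: consider edges lightest-first.
A–F (2): add — endpoints in different components.
A–G (2): add — endpoints in different components.
C–E (2): add — endpoints in different components.
D–E (4): add — endpoints in different components.
E–H (7): add — endpoints in different components.
C–F (8): add — endpoints in different components.
B–E (10): add — endpoints in different components.
The 6th edge added is C–F.

C-F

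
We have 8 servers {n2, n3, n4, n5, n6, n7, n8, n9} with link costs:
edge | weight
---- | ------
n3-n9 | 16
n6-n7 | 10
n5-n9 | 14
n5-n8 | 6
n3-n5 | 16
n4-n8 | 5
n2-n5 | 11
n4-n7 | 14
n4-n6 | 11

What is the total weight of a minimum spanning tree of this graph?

73

Sort edges by weight, then run Kruskal:
n4-n8 (5): add — endpoints in different components.
n5-n8 (6): add — endpoints in different components.
n6-n7 (10): add — endpoints in different components.
n2-n5 (11): add — endpoints in different components.
n4-n6 (11): add — endpoints in different components.
n4-n7 (14): skip — n7 and n4 already connected.
n5-n9 (14): add — endpoints in different components.
n3-n5 (16): add — endpoints in different components.
MST edges: n4-n8, n5-n8, n6-n7, n2-n5, n4-n6, n5-n9, n3-n5; total weight 5+6+10+11+11+14+16 = 73.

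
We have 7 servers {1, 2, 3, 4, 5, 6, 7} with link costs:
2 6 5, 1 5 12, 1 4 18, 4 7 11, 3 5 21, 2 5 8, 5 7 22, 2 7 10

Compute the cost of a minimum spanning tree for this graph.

67

Kruskal's algorithm — process edges by increasing weight (ties by edge label):
2 6 (5): add — endpoints in different components.
2 5 (8): add — endpoints in different components.
2 7 (10): add — endpoints in different components.
4 7 (11): add — endpoints in different components.
1 5 (12): add — endpoints in different components.
1 4 (18): skip — 1 and 4 already connected.
3 5 (21): add — endpoints in different components.
MST edges: 2 6, 2 5, 2 7, 4 7, 1 5, 3 5; total weight 5+8+10+11+12+21 = 67.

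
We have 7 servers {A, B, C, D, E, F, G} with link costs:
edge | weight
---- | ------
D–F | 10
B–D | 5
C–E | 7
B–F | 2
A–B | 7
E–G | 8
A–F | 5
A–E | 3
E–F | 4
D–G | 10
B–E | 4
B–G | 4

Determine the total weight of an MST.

25

Prim's algorithm from C:
Step 1: frontier [C–E 7] → take C–E (7); add E.
Step 2: frontier [A–E 3, B–E 4, E–F 4, E–G 8] → take A–E (3); add A.
Step 3: frontier [A–F 5, A–B 7, B–E 4, E–F 4, E–G 8] → take B–E (4); add B.
Step 4: frontier [A–F 5, B–F 2, B–G 4, B–D 5, E–F 4, E–G 8] → take B–F (2); add F.
Step 5: frontier [B–G 4, B–D 5, E–G 8, D–F 10] → take B–G (4); add G.
Step 6: frontier [B–D 5, D–F 10, D–G 10] → take B–D (5); add D.
MST edges: C–E, A–E, B–E, B–F, B–G, B–D; total weight 7+3+4+2+4+5 = 25.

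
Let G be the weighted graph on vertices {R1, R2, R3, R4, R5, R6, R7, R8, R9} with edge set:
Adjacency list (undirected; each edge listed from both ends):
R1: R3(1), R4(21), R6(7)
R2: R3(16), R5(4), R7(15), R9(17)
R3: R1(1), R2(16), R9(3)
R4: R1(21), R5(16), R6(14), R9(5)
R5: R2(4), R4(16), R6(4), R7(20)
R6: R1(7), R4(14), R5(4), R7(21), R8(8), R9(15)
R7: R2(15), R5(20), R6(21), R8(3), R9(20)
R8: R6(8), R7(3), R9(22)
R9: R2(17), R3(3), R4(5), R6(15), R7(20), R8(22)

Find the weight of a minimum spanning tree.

35

Grow the tree from R5 using Prim:
Step 1: cheapest edge leaving the tree is R2-R5 (4); add R2.
Step 2: cheapest edge leaving the tree is R5-R6 (4); add R6.
Step 3: cheapest edge leaving the tree is R1-R6 (7); add R1.
Step 4: cheapest edge leaving the tree is R1-R3 (1); add R3.
Step 5: cheapest edge leaving the tree is R3-R9 (3); add R9.
Step 6: cheapest edge leaving the tree is R4-R9 (5); add R4.
Step 7: cheapest edge leaving the tree is R6-R8 (8); add R8.
Step 8: cheapest edge leaving the tree is R7-R8 (3); add R7.
MST edges: R2-R5, R5-R6, R1-R6, R1-R3, R3-R9, R4-R9, R6-R8, R7-R8; total weight 4+4+7+1+3+5+8+3 = 35.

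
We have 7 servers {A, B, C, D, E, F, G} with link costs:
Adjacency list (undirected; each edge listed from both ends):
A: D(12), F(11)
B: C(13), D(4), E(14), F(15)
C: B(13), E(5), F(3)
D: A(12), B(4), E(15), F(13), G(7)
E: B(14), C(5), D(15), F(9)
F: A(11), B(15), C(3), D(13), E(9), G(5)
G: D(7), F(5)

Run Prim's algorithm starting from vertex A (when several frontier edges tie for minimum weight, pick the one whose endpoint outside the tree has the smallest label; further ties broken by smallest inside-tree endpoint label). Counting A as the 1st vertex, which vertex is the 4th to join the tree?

E

Grow the tree from A using Prim:
Step 1: cheapest edge leaving the tree is A—F (11); add F.
Step 2: cheapest edge leaving the tree is C—F (3); add C.
Step 3: cheapest edge leaving the tree is C—E (5); add E.
Step 4: cheapest edge leaving the tree is F—G (5); add G.
Step 5: cheapest edge leaving the tree is D—G (7); add D.
Step 6: cheapest edge leaving the tree is B—D (4); add B.
Vertex order: A, F, C, E, G, D, B. The 4th vertex is E.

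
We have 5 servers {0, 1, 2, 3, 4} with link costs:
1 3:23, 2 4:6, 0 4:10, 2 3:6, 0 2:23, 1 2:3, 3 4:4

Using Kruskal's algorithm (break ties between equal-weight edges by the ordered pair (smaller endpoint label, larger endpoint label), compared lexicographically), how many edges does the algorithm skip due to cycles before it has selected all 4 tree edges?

Kruskal: consider edges lightest-first.
1 2 (3): add — endpoints in different components.
3 4 (4): add — endpoints in different components.
2 3 (6): add — endpoints in different components.
2 4 (6): skip — 2 and 4 already connected.
0 4 (10): add — endpoints in different components.
Edges rejected before the tree was complete: 1.

1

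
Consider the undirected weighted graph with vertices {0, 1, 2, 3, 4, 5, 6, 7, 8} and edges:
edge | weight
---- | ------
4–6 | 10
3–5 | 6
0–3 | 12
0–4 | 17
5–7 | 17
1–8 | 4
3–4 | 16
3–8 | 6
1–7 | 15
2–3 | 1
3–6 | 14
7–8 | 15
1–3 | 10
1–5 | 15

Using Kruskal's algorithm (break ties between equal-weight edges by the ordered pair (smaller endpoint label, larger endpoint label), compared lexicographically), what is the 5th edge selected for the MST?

Kruskal's algorithm — process edges by increasing weight (ties by edge label):
2–3 (1): add — endpoints in different components.
1–8 (4): add — endpoints in different components.
3–5 (6): add — endpoints in different components.
3–8 (6): add — endpoints in different components.
1–3 (10): skip — 1 and 3 already connected.
4–6 (10): add — endpoints in different components.
0–3 (12): add — endpoints in different components.
3–6 (14): add — endpoints in different components.
1–5 (15): skip — 1 and 5 already connected.
1–7 (15): add — endpoints in different components.
The 5th edge added is 4–6.

4-6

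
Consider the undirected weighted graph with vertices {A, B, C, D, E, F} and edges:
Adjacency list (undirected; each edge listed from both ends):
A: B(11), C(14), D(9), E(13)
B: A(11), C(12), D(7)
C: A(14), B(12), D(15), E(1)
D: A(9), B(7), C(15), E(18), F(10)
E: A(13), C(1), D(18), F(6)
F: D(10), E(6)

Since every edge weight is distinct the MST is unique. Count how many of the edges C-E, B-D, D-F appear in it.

Sort edges by weight, then run Kruskal:
C-E (1): add. Components now {A} {B} {C,E} {D} {F}
E-F (6): add. Components now {A} {B} {C,E,F} {D}
B-D (7): add. Components now {A} {B,D} {C,E,F}
A-D (9): add. Components now {A,B,D} {C,E,F}
D-F (10): add. Components now {A,B,C,D,E,F}
MST edge set: {C-E, E-F, B-D, A-D, D-F}.
Of the listed edges, {C-E, B-D, D-F} are in the MST → 3.

3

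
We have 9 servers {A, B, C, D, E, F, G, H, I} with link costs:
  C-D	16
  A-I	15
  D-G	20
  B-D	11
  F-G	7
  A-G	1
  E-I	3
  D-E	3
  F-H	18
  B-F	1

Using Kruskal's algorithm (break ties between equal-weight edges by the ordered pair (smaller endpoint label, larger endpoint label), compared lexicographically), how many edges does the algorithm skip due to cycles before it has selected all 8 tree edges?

1

Kruskal: consider edges lightest-first.
A-G (1): add — endpoints in different components.
B-F (1): add — endpoints in different components.
D-E (3): add — endpoints in different components.
E-I (3): add — endpoints in different components.
F-G (7): add — endpoints in different components.
B-D (11): add — endpoints in different components.
A-I (15): skip — A and I already connected.
C-D (16): add — endpoints in different components.
F-H (18): add — endpoints in different components.
Edges rejected before the tree was complete: 1.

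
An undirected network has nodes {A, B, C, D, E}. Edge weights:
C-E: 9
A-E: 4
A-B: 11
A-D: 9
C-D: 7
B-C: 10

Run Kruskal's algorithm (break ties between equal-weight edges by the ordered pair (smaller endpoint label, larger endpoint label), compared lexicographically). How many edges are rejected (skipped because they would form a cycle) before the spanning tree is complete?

Kruskal: consider edges lightest-first.
A-E (4): add. Components now {A,E} {B} {C} {D}
C-D (7): add. Components now {A,E} {B} {C,D}
A-D (9): add. Components now {A,C,D,E} {B}
C-E (9): skip — C and E already connected.
B-C (10): add. Components now {A,B,C,D,E}
Edges rejected before the tree was complete: 1.

1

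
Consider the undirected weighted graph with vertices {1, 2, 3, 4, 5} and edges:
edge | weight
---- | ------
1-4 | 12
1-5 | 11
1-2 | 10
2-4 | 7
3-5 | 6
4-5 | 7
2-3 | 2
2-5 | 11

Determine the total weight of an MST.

Grow the tree from 1 using Prim:
Step 1: frontier [1-2 10, 1-5 11, 1-4 12] → take 1-2 (10); add 2.
Step 2: frontier [1-5 11, 1-4 12, 2-3 2, 2-4 7, 2-5 11] → take 2-3 (2); add 3.
Step 3: frontier [1-5 11, 1-4 12, 2-4 7, 2-5 11, 3-5 6] → take 3-5 (6); add 5.
Step 4: frontier [1-4 12, 2-4 7, 4-5 7] → take 2-4 (7); add 4.
MST edges: 1-2, 2-3, 3-5, 2-4; total weight 10+2+6+7 = 25.

25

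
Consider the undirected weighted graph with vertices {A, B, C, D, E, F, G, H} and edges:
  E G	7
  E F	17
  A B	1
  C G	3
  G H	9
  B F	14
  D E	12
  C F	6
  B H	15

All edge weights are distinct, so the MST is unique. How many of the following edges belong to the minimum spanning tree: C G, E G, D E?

3

Kruskal: consider edges lightest-first.
A B (1): add — endpoints in different components.
C G (3): add — endpoints in different components.
C F (6): add — endpoints in different components.
E G (7): add — endpoints in different components.
G H (9): add — endpoints in different components.
D E (12): add — endpoints in different components.
B F (14): add — endpoints in different components.
MST edge set: {A B, C G, C F, E G, G H, D E, B F}.
Of the listed edges, {C G, E G, D E} are in the MST → 3.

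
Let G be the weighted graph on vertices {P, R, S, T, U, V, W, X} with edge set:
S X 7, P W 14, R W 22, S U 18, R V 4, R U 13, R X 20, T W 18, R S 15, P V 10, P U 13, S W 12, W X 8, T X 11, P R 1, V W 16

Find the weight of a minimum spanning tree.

Prim's algorithm from T:
Step 1: cheapest edge leaving the tree is T X (11); add X.
Step 2: cheapest edge leaving the tree is S X (7); add S.
Step 3: cheapest edge leaving the tree is W X (8); add W.
Step 4: cheapest edge leaving the tree is P W (14); add P.
Step 5: cheapest edge leaving the tree is P R (1); add R.
Step 6: cheapest edge leaving the tree is R V (4); add V.
Step 7: cheapest edge leaving the tree is P U (13); add U.
MST edges: T X, S X, W X, P W, P R, R V, P U; total weight 11+7+8+14+1+4+13 = 58.

58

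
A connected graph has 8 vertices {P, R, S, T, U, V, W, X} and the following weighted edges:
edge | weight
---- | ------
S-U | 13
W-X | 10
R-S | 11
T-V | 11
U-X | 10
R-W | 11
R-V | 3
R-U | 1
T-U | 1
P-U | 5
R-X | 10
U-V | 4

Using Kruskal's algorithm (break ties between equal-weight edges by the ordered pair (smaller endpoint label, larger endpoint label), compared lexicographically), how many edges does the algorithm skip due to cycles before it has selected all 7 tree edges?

2

Sort edges by weight, then run Kruskal:
R-U (1): add — endpoints in different components.
T-U (1): add — endpoints in different components.
R-V (3): add — endpoints in different components.
U-V (4): skip — V and U already connected.
P-U (5): add — endpoints in different components.
R-X (10): add — endpoints in different components.
U-X (10): skip — X and U already connected.
W-X (10): add — endpoints in different components.
R-S (11): add — endpoints in different components.
Edges rejected before the tree was complete: 2.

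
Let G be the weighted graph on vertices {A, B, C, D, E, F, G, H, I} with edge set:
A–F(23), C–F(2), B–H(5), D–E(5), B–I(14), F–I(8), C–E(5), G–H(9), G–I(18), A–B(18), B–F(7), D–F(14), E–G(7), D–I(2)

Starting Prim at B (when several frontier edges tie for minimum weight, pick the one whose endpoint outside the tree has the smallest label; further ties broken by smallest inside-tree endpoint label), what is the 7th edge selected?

E-G

Prim's algorithm from B:
Step 1: frontier [B–H 5, B–F 7, B–I 14, A–B 18] → take B–H (5); add H.
Step 2: frontier [B–F 7, B–I 14, A–B 18, G–H 9] → take B–F (7); add F.
Step 3: frontier [B–I 14, A–B 18, C–F 2, F–I 8, D–F 14, A–F 23, G–H 9] → take C–F (2); add C.
Step 4: frontier [B–I 14, A–B 18, C–E 5, F–I 8, D–F 14, A–F 23, G–H 9] → take C–E (5); add E.
Step 5: frontier [B–I 14, A–B 18, D–E 5, E–G 7, F–I 8, D–F 14, A–F 23, G–H 9] → take D–E (5); add D.
Step 6: frontier [B–I 14, A–B 18, D–I 2, E–G 7, F–I 8, A–F 23, G–H 9] → take D–I (2); add I.
Step 7: frontier [A–B 18, E–G 7, A–F 23, G–H 9, G–I 18] → take E–G (7); add G.
Step 8: frontier [A–B 18, A–F 23] → take A–B (18); add A.
The 7th edge added is E–G.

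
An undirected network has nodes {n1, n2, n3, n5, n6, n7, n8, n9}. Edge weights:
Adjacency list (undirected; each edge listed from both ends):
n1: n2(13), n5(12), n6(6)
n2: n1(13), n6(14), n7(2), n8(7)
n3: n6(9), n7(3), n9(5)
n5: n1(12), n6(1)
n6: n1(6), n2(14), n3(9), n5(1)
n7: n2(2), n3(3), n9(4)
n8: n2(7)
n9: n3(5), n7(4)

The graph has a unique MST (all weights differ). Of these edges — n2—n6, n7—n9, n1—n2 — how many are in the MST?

Kruskal: consider edges lightest-first.
n5—n6 (1): add — endpoints in different components.
n2—n7 (2): add — endpoints in different components.
n3—n7 (3): add — endpoints in different components.
n7—n9 (4): add — endpoints in different components.
n3—n9 (5): skip — n3 and n9 already connected.
n1—n6 (6): add — endpoints in different components.
n2—n8 (7): add — endpoints in different components.
n3—n6 (9): add — endpoints in different components.
MST edge set: {n5—n6, n2—n7, n3—n7, n7—n9, n1—n6, n2—n8, n3—n6}.
Of the listed edges, {n7—n9} are in the MST → 1.

1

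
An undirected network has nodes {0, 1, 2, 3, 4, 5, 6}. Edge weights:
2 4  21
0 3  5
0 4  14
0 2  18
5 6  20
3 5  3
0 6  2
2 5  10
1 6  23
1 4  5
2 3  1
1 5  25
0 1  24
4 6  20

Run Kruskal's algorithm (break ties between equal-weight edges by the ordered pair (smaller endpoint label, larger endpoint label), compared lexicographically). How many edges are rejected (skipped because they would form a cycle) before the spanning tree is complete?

Kruskal: consider edges lightest-first.
2 3 (1): add — endpoints in different components.
0 6 (2): add — endpoints in different components.
3 5 (3): add — endpoints in different components.
0 3 (5): add — endpoints in different components.
1 4 (5): add — endpoints in different components.
2 5 (10): skip — 2 and 5 already connected.
0 4 (14): add — endpoints in different components.
Edges rejected before the tree was complete: 1.

1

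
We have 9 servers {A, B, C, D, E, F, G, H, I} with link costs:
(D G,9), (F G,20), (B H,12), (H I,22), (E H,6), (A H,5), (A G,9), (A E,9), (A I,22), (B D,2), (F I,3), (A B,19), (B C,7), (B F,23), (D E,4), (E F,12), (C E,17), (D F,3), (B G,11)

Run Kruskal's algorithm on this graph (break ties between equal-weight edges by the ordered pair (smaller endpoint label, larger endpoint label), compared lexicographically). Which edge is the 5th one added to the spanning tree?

Kruskal: consider edges lightest-first.
B D (2): add — endpoints in different components.
D F (3): add — endpoints in different components.
F I (3): add — endpoints in different components.
D E (4): add — endpoints in different components.
A H (5): add — endpoints in different components.
E H (6): add — endpoints in different components.
B C (7): add — endpoints in different components.
A E (9): skip — A and E already connected.
A G (9): add — endpoints in different components.
The 5th edge added is A H.

A-H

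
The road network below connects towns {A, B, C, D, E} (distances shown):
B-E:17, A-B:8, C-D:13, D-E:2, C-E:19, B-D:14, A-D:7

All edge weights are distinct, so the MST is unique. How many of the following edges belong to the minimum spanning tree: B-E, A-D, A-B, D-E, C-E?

3

Kruskal's algorithm — process edges by increasing weight (ties by edge label):
D-E (2): add — endpoints in different components.
A-D (7): add — endpoints in different components.
A-B (8): add — endpoints in different components.
C-D (13): add — endpoints in different components.
MST edge set: {D-E, A-D, A-B, C-D}.
Of the listed edges, {A-D, A-B, D-E} are in the MST → 3.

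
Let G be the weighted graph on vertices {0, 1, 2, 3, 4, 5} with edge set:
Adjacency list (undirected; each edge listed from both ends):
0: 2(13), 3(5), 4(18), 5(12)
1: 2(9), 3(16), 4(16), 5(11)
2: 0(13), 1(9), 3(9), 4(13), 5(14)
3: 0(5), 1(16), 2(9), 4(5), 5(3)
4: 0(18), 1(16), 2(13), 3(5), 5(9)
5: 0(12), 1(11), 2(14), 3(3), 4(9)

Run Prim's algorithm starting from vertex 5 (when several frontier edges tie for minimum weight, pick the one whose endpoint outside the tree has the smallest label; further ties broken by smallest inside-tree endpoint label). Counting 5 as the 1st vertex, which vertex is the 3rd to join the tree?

0

Prim, starting at 5.
Step 1: frontier [3—5 3, 4—5 9, 1—5 11, 0—5 12, 2—5 14] → take 3—5 (3); add 3.
Step 2: frontier [0—3 5, 3—4 5, 2—3 9, 1—3 16, 4—5 9, 1—5 11, 0—5 12, 2—5 14] → take 0—3 (5); add 0.
Step 3: frontier [0—2 13, 0—4 18, 3—4 5, 2—3 9, 1—3 16, 4—5 9, 1—5 11, 2—5 14] → take 3—4 (5); add 4.
Step 4: frontier [0—2 13, 2—3 9, 1—3 16, 2—4 13, 1—4 16, 1—5 11, 2—5 14] → take 2—3 (9); add 2.
Step 5: frontier [1—2 9, 1—3 16, 1—4 16, 1—5 11] → take 1—2 (9); add 1.
Vertex order: 5, 3, 0, 4, 2, 1. The 3rd vertex is 0.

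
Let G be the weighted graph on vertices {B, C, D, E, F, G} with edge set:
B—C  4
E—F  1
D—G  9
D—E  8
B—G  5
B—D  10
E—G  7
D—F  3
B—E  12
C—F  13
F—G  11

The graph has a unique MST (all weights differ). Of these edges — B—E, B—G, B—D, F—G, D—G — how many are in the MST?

1

Kruskal's algorithm — process edges by increasing weight (ties by edge label):
E—F (1): add. Components now {B} {C} {D} {E,F} {G}
D—F (3): add. Components now {B} {C} {D,E,F} {G}
B—C (4): add. Components now {B,C} {D,E,F} {G}
B—G (5): add. Components now {B,C,G} {D,E,F}
E—G (7): add. Components now {B,C,D,E,F,G}
MST edge set: {E—F, D—F, B—C, B—G, E—G}.
Of the listed edges, {B—G} are in the MST → 1.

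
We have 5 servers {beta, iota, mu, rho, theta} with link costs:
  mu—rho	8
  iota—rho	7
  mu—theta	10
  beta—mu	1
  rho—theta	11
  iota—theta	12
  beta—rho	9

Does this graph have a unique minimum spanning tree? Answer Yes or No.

Kruskal's algorithm — process edges by increasing weight (ties by edge label):
beta—mu (1): add — endpoints in different components.
iota—rho (7): add — endpoints in different components.
mu—rho (8): add — endpoints in different components.
beta—rho (9): skip — rho and beta already connected.
mu—theta (10): add — endpoints in different components.
Every non-tree edge has weight strictly greater than the heaviest edge on the tree path between its endpoints, so the MST is unique.

Yes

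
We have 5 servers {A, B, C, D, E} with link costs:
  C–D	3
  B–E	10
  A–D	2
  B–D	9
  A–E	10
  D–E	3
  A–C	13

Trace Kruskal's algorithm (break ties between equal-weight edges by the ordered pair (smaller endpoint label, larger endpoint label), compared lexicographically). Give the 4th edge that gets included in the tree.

B-D

Sort edges by weight, then run Kruskal:
A–D (2): add — endpoints in different components.
C–D (3): add — endpoints in different components.
D–E (3): add — endpoints in different components.
B–D (9): add — endpoints in different components.
The 4th edge added is B–D.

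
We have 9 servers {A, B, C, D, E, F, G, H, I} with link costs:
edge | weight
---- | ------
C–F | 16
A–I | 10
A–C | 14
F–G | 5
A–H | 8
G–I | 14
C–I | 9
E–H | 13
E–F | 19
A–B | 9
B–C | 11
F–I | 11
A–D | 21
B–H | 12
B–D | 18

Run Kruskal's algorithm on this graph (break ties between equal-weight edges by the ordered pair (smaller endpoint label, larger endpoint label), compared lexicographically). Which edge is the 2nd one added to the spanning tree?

Kruskal's algorithm — process edges by increasing weight (ties by edge label):
F–G (5): add — endpoints in different components.
A–H (8): add — endpoints in different components.
A–B (9): add — endpoints in different components.
C–I (9): add — endpoints in different components.
A–I (10): add — endpoints in different components.
B–C (11): skip — B and C already connected.
F–I (11): add — endpoints in different components.
B–H (12): skip — B and H already connected.
E–H (13): add — endpoints in different components.
A–C (14): skip — A and C already connected.
G–I (14): skip — G and I already connected.
C–F (16): skip — C and F already connected.
B–D (18): add — endpoints in different components.
The 2nd edge added is A–H.

A-H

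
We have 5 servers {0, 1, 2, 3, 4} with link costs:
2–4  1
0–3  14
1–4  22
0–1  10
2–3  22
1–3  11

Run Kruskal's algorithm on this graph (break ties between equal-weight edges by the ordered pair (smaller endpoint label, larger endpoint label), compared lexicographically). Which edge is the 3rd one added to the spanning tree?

1-3

Sort edges by weight, then run Kruskal:
2–4 (1): add. Components now {0} {1} {2,4} {3}
0–1 (10): add. Components now {0,1} {2,4} {3}
1–3 (11): add. Components now {0,1,3} {2,4}
0–3 (14): skip — 0 and 3 already connected.
1–4 (22): add. Components now {0,1,2,3,4}
The 3rd edge added is 1–3.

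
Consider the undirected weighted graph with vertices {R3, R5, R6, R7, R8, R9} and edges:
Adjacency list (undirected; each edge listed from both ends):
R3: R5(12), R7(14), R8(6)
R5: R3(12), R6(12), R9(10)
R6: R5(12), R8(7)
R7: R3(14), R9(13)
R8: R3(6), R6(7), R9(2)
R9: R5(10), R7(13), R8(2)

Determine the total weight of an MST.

38

Kruskal's algorithm — process edges by increasing weight (ties by edge label):
R8-R9 (2): add — endpoints in different components.
R3-R8 (6): add — endpoints in different components.
R6-R8 (7): add — endpoints in different components.
R5-R9 (10): add — endpoints in different components.
R3-R5 (12): skip — R3 and R5 already connected.
R5-R6 (12): skip — R6 and R5 already connected.
R7-R9 (13): add — endpoints in different components.
MST edges: R8-R9, R3-R8, R6-R8, R5-R9, R7-R9; total weight 2+6+7+10+13 = 38.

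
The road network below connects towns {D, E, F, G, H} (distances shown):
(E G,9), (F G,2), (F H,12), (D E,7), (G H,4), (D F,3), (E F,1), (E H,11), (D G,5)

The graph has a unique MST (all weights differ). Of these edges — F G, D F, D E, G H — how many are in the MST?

3

Kruskal: consider edges lightest-first.
E F (1): add. Components now {D} {E,F} {G} {H}
F G (2): add. Components now {D} {E,F,G} {H}
D F (3): add. Components now {D,E,F,G} {H}
G H (4): add. Components now {D,E,F,G,H}
MST edge set: {E F, F G, D F, G H}.
Of the listed edges, {F G, D F, G H} are in the MST → 3.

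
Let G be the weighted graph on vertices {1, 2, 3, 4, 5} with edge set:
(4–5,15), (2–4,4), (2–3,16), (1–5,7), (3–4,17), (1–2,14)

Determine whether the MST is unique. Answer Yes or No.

Yes

Kruskal's algorithm — process edges by increasing weight (ties by edge label):
2–4 (4): add — endpoints in different components.
1–5 (7): add — endpoints in different components.
1–2 (14): add — endpoints in different components.
4–5 (15): skip — 4 and 5 already connected.
2–3 (16): add — endpoints in different components.
Every non-tree edge has weight strictly greater than the heaviest edge on the tree path between its endpoints, so the MST is unique.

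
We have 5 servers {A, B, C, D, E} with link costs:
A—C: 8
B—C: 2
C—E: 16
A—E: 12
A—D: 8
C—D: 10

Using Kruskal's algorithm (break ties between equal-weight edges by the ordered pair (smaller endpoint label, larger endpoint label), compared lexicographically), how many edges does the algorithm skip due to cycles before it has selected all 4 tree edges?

Kruskal: consider edges lightest-first.
B—C (2): add — endpoints in different components.
A—C (8): add — endpoints in different components.
A—D (8): add — endpoints in different components.
C—D (10): skip — C and D already connected.
A—E (12): add — endpoints in different components.
Edges rejected before the tree was complete: 1.

1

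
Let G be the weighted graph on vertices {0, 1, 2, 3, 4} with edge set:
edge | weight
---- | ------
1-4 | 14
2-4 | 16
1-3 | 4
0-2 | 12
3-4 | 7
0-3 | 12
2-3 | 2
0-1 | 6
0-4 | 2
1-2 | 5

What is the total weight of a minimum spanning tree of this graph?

14

Kruskal's algorithm — process edges by increasing weight (ties by edge label):
0-4 (2): add. Components now {0,4} {1} {2} {3}
2-3 (2): add. Components now {0,4} {1} {2,3}
1-3 (4): add. Components now {0,4} {1,2,3}
1-2 (5): skip — 1 and 2 already connected.
0-1 (6): add. Components now {0,1,2,3,4}
MST edges: 0-4, 2-3, 1-3, 0-1; total weight 2+2+4+6 = 14.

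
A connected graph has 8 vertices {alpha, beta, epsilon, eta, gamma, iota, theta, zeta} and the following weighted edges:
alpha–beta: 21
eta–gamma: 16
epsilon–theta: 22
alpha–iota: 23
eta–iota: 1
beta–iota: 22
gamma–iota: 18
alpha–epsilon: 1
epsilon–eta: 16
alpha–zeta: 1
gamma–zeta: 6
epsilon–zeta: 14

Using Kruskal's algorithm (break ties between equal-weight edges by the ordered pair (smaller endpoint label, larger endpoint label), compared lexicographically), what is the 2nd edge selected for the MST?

alpha-zeta

Kruskal: consider edges lightest-first.
alpha–epsilon (1): add — endpoints in different components.
alpha–zeta (1): add — endpoints in different components.
eta–iota (1): add — endpoints in different components.
gamma–zeta (6): add — endpoints in different components.
epsilon–zeta (14): skip — epsilon and zeta already connected.
epsilon–eta (16): add — endpoints in different components.
eta–gamma (16): skip — gamma and eta already connected.
gamma–iota (18): skip — iota and gamma already connected.
alpha–beta (21): add — endpoints in different components.
beta–iota (22): skip — iota and beta already connected.
epsilon–theta (22): add — endpoints in different components.
The 2nd edge added is alpha–zeta.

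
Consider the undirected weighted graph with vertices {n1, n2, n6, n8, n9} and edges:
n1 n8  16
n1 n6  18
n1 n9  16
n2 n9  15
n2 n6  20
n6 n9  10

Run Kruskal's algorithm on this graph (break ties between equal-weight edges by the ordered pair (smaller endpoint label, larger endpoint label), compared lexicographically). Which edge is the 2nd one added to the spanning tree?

n2-n9

Kruskal: consider edges lightest-first.
n6 n9 (10): add — endpoints in different components.
n2 n9 (15): add — endpoints in different components.
n1 n8 (16): add — endpoints in different components.
n1 n9 (16): add — endpoints in different components.
The 2nd edge added is n2 n9.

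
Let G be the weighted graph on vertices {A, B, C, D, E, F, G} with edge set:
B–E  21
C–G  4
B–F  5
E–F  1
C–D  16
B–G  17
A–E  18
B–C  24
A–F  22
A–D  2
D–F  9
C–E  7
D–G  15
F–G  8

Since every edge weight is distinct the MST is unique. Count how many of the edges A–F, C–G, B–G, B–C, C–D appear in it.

Kruskal: consider edges lightest-first.
E–F (1): add — endpoints in different components.
A–D (2): add — endpoints in different components.
C–G (4): add — endpoints in different components.
B–F (5): add — endpoints in different components.
C–E (7): add — endpoints in different components.
F–G (8): skip — F and G already connected.
D–F (9): add — endpoints in different components.
MST edge set: {E–F, A–D, C–G, B–F, C–E, D–F}.
Of the listed edges, {C–G} are in the MST → 1.

1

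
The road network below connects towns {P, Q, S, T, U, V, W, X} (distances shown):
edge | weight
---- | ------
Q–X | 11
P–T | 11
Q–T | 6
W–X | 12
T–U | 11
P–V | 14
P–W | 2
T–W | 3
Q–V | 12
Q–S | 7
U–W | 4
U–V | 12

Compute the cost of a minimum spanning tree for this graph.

45

Kruskal's algorithm — process edges by increasing weight (ties by edge label):
P–W (2): add — endpoints in different components.
T–W (3): add — endpoints in different components.
U–W (4): add — endpoints in different components.
Q–T (6): add — endpoints in different components.
Q–S (7): add — endpoints in different components.
P–T (11): skip — P and T already connected.
Q–X (11): add — endpoints in different components.
T–U (11): skip — U and T already connected.
Q–V (12): add — endpoints in different components.
MST edges: P–W, T–W, U–W, Q–T, Q–S, Q–X, Q–V; total weight 2+3+4+6+7+11+12 = 45.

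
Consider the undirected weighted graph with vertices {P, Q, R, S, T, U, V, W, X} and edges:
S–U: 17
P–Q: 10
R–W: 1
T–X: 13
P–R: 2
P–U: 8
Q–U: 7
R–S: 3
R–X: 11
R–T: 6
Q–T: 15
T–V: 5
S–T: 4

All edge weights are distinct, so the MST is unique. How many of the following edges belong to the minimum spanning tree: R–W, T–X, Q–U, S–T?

3

Kruskal's algorithm — process edges by increasing weight (ties by edge label):
R–W (1): add — endpoints in different components.
P–R (2): add — endpoints in different components.
R–S (3): add — endpoints in different components.
S–T (4): add — endpoints in different components.
T–V (5): add — endpoints in different components.
R–T (6): skip — T and R already connected.
Q–U (7): add — endpoints in different components.
P–U (8): add — endpoints in different components.
P–Q (10): skip — Q and P already connected.
R–X (11): add — endpoints in different components.
MST edge set: {R–W, P–R, R–S, S–T, T–V, Q–U, P–U, R–X}.
Of the listed edges, {R–W, Q–U, S–T} are in the MST → 3.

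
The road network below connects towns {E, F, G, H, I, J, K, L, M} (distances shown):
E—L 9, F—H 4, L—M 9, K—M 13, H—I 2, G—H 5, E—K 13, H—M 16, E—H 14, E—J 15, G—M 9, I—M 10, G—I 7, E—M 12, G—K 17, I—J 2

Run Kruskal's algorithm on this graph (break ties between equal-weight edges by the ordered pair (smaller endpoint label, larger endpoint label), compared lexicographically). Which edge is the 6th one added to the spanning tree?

Kruskal's algorithm — process edges by increasing weight (ties by edge label):
H—I (2): add — endpoints in different components.
I—J (2): add — endpoints in different components.
F—H (4): add — endpoints in different components.
G—H (5): add — endpoints in different components.
G—I (7): skip — G and I already connected.
E—L (9): add — endpoints in different components.
G—M (9): add — endpoints in different components.
L—M (9): add — endpoints in different components.
I—M (10): skip — I and M already connected.
E—M (12): skip — E and M already connected.
E—K (13): add — endpoints in different components.
The 6th edge added is G—M.

G-M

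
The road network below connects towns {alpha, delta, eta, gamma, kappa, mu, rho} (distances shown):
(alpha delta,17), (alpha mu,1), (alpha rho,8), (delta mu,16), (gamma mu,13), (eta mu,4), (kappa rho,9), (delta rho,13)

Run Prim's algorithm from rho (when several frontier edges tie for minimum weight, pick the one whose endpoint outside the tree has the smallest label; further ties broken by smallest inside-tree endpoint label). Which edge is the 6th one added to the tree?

gamma-mu

Grow the tree from rho using Prim:
Step 1: cheapest edge leaving the tree is alpha rho (8); add alpha.
Step 2: cheapest edge leaving the tree is alpha mu (1); add mu.
Step 3: cheapest edge leaving the tree is eta mu (4); add eta.
Step 4: cheapest edge leaving the tree is kappa rho (9); add kappa.
Step 5: cheapest edge leaving the tree is delta rho (13); add delta.
Step 6: cheapest edge leaving the tree is gamma mu (13); add gamma.
The 6th edge added is gamma mu.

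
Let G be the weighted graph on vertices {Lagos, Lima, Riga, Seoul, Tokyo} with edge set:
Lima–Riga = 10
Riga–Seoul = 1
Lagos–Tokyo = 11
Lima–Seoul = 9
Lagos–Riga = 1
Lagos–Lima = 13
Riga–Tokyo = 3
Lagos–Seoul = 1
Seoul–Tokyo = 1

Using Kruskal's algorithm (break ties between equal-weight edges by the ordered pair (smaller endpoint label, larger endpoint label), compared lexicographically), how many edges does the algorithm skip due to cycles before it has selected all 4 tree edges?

2

Kruskal: consider edges lightest-first.
Lagos–Riga (1): add — endpoints in different components.
Lagos–Seoul (1): add — endpoints in different components.
Riga–Seoul (1): skip — Seoul and Riga already connected.
Seoul–Tokyo (1): add — endpoints in different components.
Riga–Tokyo (3): skip — Tokyo and Riga already connected.
Lima–Seoul (9): add — endpoints in different components.
Edges rejected before the tree was complete: 2.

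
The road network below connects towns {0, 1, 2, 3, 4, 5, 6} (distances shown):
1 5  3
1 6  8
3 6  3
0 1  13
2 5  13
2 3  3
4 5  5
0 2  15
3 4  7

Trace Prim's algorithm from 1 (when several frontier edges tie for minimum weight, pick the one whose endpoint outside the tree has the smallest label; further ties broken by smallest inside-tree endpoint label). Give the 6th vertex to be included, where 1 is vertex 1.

Grow the tree from 1 using Prim:
Step 1: frontier [1 5 3, 1 6 8, 0 1 13] → take 1 5 (3); add 5.
Step 2: frontier [1 6 8, 0 1 13, 4 5 5, 2 5 13] → take 4 5 (5); add 4.
Step 3: frontier [1 6 8, 0 1 13, 3 4 7, 2 5 13] → take 3 4 (7); add 3.
Step 4: frontier [1 6 8, 0 1 13, 2 3 3, 3 6 3, 2 5 13] → take 2 3 (3); add 2.
Step 5: frontier [1 6 8, 0 1 13, 0 2 15, 3 6 3] → take 3 6 (3); add 6.
Step 6: frontier [0 1 13, 0 2 15] → take 0 1 (13); add 0.
Vertex order: 1, 5, 4, 3, 2, 6, 0. The 6th vertex is 6.

6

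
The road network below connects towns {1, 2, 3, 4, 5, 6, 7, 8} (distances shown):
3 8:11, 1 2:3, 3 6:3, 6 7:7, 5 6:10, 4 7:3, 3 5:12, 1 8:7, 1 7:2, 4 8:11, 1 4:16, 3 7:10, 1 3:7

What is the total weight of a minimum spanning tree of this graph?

35

Kruskal's algorithm — process edges by increasing weight (ties by edge label):
1 7 (2): add — endpoints in different components.
1 2 (3): add — endpoints in different components.
3 6 (3): add — endpoints in different components.
4 7 (3): add — endpoints in different components.
1 3 (7): add — endpoints in different components.
1 8 (7): add — endpoints in different components.
6 7 (7): skip — 6 and 7 already connected.
3 7 (10): skip — 3 and 7 already connected.
5 6 (10): add — endpoints in different components.
MST edges: 1 7, 1 2, 3 6, 4 7, 1 3, 1 8, 5 6; total weight 2+3+3+3+7+7+10 = 35.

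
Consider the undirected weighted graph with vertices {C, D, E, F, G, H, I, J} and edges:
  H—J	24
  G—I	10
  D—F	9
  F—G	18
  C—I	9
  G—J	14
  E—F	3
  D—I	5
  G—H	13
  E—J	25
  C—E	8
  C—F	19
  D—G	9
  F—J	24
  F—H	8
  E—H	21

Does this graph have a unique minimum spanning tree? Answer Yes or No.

Kruskal: consider edges lightest-first.
E—F (3): add — endpoints in different components.
D—I (5): add — endpoints in different components.
C—E (8): add — endpoints in different components.
F—H (8): add — endpoints in different components.
C—I (9): add — endpoints in different components.
D—F (9): skip — D and F already connected.
D—G (9): add — endpoints in different components.
G—I (10): skip — G and I already connected.
G—H (13): skip — G and H already connected.
G—J (14): add — endpoints in different components.
Non-tree edge D—F has weight 9, equal to the heaviest edge on its tree cycle — swapping gives another MST of the same weight. Not unique.

No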